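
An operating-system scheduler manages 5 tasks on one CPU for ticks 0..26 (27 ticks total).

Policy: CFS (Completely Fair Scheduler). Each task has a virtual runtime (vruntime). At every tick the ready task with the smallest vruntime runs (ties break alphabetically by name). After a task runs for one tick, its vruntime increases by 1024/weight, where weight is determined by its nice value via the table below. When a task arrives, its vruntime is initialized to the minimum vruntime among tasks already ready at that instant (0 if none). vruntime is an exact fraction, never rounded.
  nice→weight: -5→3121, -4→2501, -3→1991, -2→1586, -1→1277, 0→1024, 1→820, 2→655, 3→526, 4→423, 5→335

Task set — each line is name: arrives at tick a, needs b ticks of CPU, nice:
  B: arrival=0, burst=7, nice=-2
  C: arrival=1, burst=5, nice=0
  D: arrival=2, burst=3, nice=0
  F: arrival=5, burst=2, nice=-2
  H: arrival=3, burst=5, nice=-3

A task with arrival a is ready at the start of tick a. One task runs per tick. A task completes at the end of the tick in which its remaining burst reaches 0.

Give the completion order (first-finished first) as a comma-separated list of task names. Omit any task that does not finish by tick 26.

completion order = F, D, H, B, C

t=0: vr[B=0] → run B
t=1: vr[B=512/793 C=512/793] → run B
t=2: vr[B=1024/793 C=512/793 D=512/793] → run C
t=3: vr[B=1024/793 C=1305/793 D=512/793 H=512/793] → run D
t=4: vr[B=1024/793 C=1305/793 D=1305/793 H=512/793] → run H
t=5: vr[B=1024/793 C=1305/793 D=1305/793 F=1831424/1578863 H=1831424/1578863] → run F
t=6: vr[B=1024/793 C=1305/793 D=1305/793 F=2850816/1578863 H=1831424/1578863] → run H
t=7: vr[B=1024/793 C=1305/793 D=1305/793 F=2850816/1578863 H=2643456/1578863] → run B
t=8: vr[B=1536/793 C=1305/793 D=1305/793 F=2850816/1578863 H=2643456/1578863] → run C
t=9: vr[B=1536/793 C=2098/793 D=1305/793 F=2850816/1578863 H=2643456/1578863] → run D
t=10: vr[B=1536/793 C=2098/793 D=2098/793 F=2850816/1578863 H=2643456/1578863] → run H
t=11: vr[B=1536/793 C=2098/793 D=2098/793 F=2850816/1578863 H=3455488/1578863] → run F
t=12: vr[B=1536/793 C=2098/793 D=2098/793 H=3455488/1578863] → run B
t=13: vr[B=2048/793 C=2098/793 D=2098/793 H=3455488/1578863] → run H
t=14: vr[B=2048/793 C=2098/793 D=2098/793 H=4267520/1578863] → run B
t=15: vr[B=2560/793 C=2098/793 D=2098/793 H=4267520/1578863] → run C
t=16: vr[B=2560/793 C=2891/793 D=2098/793 H=4267520/1578863] → run D
t=17: vr[B=2560/793 C=2891/793 H=4267520/1578863] → run H
t=18: vr[B=2560/793 C=2891/793] → run B
t=19: vr[B=3072/793 C=2891/793] → run C
t=20: vr[B=3072/793 C=3684/793] → run B
t=21: vr[C=3684/793] → run C
t=22: (idle)
t=23: (idle)
t=24: (idle)
t=25: (idle)
t=26: (idle)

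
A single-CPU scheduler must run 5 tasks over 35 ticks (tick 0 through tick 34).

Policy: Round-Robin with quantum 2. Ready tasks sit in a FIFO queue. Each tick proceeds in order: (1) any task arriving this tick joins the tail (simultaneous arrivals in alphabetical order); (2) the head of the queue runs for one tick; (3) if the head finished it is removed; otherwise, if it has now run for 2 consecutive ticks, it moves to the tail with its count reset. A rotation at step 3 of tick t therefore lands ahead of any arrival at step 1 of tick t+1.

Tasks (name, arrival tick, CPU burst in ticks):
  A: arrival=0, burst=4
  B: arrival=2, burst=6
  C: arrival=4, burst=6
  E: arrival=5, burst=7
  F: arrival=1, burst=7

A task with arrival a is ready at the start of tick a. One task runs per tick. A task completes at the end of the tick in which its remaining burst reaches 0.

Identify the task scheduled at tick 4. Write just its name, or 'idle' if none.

t=0: queue=[A] q_used=0 → run A
t=1: queue=[A,F] q_used=1 → run A
t=2: queue=[F,A,B] q_used=0 → run F
t=3: queue=[F,A,B] q_used=1 → run F
t=4: queue=[A,B,F,C] q_used=0 → run A
t=5: queue=[A,B,F,C,E] q_used=1 → run A
t=6: queue=[B,F,C,E] q_used=0 → run B
t=7: queue=[B,F,C,E] q_used=1 → run B
t=8: queue=[F,C,E,B] q_used=0 → run F
t=9: queue=[F,C,E,B] q_used=1 → run F
t=10: queue=[C,E,B,F] q_used=0 → run C
t=11: queue=[C,E,B,F] q_used=1 → run C
t=12: queue=[E,B,F,C] q_used=0 → run E
t=13: queue=[E,B,F,C] q_used=1 → run E
t=14: queue=[B,F,C,E] q_used=0 → run B
t=15: queue=[B,F,C,E] q_used=1 → run B
t=16: queue=[F,C,E,B] q_used=0 → run F
t=17: queue=[F,C,E,B] q_used=1 → run F
t=18: queue=[C,E,B,F] q_used=0 → run C
t=19: queue=[C,E,B,F] q_used=1 → run C
t=20: queue=[E,B,F,C] q_used=0 → run E
t=21: queue=[E,B,F,C] q_used=1 → run E
t=22: queue=[B,F,C,E] q_used=0 → run B
t=23: queue=[B,F,C,E] q_used=1 → run B
t=24: queue=[F,C,E] q_used=0 → run F
t=25: queue=[C,E] q_used=0 → run C
t=26: queue=[C,E] q_used=1 → run C
t=27: queue=[E] q_used=0 → run E
t=28: queue=[E] q_used=1 → run E
t=29: queue=[E] q_used=0 → run E
t=30: (idle)
t=31: (idle)
t=32: (idle)
t=33: (idle)
t=34: (idle)

running at tick 4 = A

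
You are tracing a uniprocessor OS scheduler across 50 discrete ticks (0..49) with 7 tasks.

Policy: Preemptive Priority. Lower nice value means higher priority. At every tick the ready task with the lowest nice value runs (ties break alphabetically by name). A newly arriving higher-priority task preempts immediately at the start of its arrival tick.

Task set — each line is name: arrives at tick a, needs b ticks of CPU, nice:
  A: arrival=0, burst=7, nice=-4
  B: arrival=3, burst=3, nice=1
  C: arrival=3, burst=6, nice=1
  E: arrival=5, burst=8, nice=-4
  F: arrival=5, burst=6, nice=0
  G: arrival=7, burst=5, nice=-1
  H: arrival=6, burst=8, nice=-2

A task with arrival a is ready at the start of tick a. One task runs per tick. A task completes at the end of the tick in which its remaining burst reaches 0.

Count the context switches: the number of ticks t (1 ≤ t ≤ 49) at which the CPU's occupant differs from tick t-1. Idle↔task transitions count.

t=0: ready={A} → run A
t=1: ready={A} → run A
t=2: ready={A} → run A
t=3: ready={A,B,C} → run A
t=4: ready={A,B,C} → run A
t=5: ready={A,B,C,E,F} → run A
t=6: ready={A,B,C,E,F,H} → run A
t=7: ready={B,C,E,F,G,H} → run E
t=8: ready={B,C,E,F,G,H} → run E
t=9: ready={B,C,E,F,G,H} → run E
t=10: ready={B,C,E,F,G,H} → run E
t=11: ready={B,C,E,F,G,H} → run E
t=12: ready={B,C,E,F,G,H} → run E
t=13: ready={B,C,E,F,G,H} → run E
t=14: ready={B,C,E,F,G,H} → run E
t=15: ready={B,C,F,G,H} → run H
t=16: ready={B,C,F,G,H} → run H
t=17: ready={B,C,F,G,H} → run H
t=18: ready={B,C,F,G,H} → run H
t=19: ready={B,C,F,G,H} → run H
t=20: ready={B,C,F,G,H} → run H
t=21: ready={B,C,F,G,H} → run H
t=22: ready={B,C,F,G,H} → run H
t=23: ready={B,C,F,G} → run G
t=24: ready={B,C,F,G} → run G
t=25: ready={B,C,F,G} → run G
t=26: ready={B,C,F,G} → run G
t=27: ready={B,C,F,G} → run G
t=28: ready={B,C,F} → run F
t=29: ready={B,C,F} → run F
t=30: ready={B,C,F} → run F
t=31: ready={B,C,F} → run F
t=32: ready={B,C,F} → run F
t=33: ready={B,C,F} → run F
t=34: ready={B,C} → run B
t=35: ready={B,C} → run B
t=36: ready={B,C} → run B
t=37: ready={C} → run C
t=38: ready={C} → run C
t=39: ready={C} → run C
t=40: ready={C} → run C
t=41: ready={C} → run C
t=42: ready={C} → run C
t=43: (idle)
t=44: (idle)
t=45: (idle)
t=46: (idle)
t=47: (idle)
t=48: (idle)
t=49: (idle)

context switches = 7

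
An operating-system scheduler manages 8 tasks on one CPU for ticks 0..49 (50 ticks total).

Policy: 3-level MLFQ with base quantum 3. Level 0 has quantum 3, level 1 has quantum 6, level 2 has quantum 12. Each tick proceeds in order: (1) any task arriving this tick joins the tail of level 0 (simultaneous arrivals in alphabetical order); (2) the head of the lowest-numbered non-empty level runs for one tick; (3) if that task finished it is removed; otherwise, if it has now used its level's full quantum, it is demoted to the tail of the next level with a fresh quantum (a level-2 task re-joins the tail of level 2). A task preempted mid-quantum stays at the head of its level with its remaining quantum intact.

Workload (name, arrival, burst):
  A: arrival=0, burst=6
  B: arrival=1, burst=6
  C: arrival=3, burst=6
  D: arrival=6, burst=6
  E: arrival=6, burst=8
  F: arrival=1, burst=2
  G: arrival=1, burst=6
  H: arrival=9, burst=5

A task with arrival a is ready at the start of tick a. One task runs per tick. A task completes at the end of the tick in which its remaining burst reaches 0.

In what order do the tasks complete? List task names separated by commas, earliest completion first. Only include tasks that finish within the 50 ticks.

t=0: L0/L1/L2 = A/-/- → run A
t=1: L0/L1/L2 = ABFG/-/- → run A
t=2: L0/L1/L2 = ABFG/-/- → run A
t=3: L0/L1/L2 = BFGC/A/- → run B
t=4: L0/L1/L2 = BFGC/A/- → run B
t=5: L0/L1/L2 = BFGC/A/- → run B
t=6: L0/L1/L2 = FGCDE/AB/- → run F
t=7: L0/L1/L2 = FGCDE/AB/- → run F
t=8: L0/L1/L2 = GCDE/AB/- → run G
t=9: L0/L1/L2 = GCDEH/AB/- → run G
t=10: L0/L1/L2 = GCDEH/AB/- → run G
t=11: L0/L1/L2 = CDEH/ABG/- → run C
t=12: L0/L1/L2 = CDEH/ABG/- → run C
t=13: L0/L1/L2 = CDEH/ABG/- → run C
t=14: L0/L1/L2 = DEH/ABGC/- → run D
t=15: L0/L1/L2 = DEH/ABGC/- → run D
t=16: L0/L1/L2 = DEH/ABGC/- → run D
t=17: L0/L1/L2 = EH/ABGCD/- → run E
t=18: L0/L1/L2 = EH/ABGCD/- → run E
t=19: L0/L1/L2 = EH/ABGCD/- → run E
t=20: L0/L1/L2 = H/ABGCDE/- → run H
t=21: L0/L1/L2 = H/ABGCDE/- → run H
t=22: L0/L1/L2 = H/ABGCDE/- → run H
t=23: L0/L1/L2 = -/ABGCDEH/- → run A
t=24: L0/L1/L2 = -/ABGCDEH/- → run A
t=25: L0/L1/L2 = -/ABGCDEH/- → run A
t=26: L0/L1/L2 = -/BGCDEH/- → run B
t=27: L0/L1/L2 = -/BGCDEH/- → run B
t=28: L0/L1/L2 = -/BGCDEH/- → run B
t=29: L0/L1/L2 = -/GCDEH/- → run G
t=30: L0/L1/L2 = -/GCDEH/- → run G
t=31: L0/L1/L2 = -/GCDEH/- → run G
t=32: L0/L1/L2 = -/CDEH/- → run C
t=33: L0/L1/L2 = -/CDEH/- → run C
t=34: L0/L1/L2 = -/CDEH/- → run C
t=35: L0/L1/L2 = -/DEH/- → run D
t=36: L0/L1/L2 = -/DEH/- → run D
t=37: L0/L1/L2 = -/DEH/- → run D
t=38: L0/L1/L2 = -/EH/- → run E
t=39: L0/L1/L2 = -/EH/- → run E
t=40: L0/L1/L2 = -/EH/- → run E
t=41: L0/L1/L2 = -/EH/- → run E
t=42: L0/L1/L2 = -/EH/- → run E
t=43: L0/L1/L2 = -/H/- → run H
t=44: L0/L1/L2 = -/H/- → run H
t=45: (idle)
t=46: (idle)
t=47: (idle)
t=48: (idle)
t=49: (idle)

completion order = F, A, B, G, C, D, E, H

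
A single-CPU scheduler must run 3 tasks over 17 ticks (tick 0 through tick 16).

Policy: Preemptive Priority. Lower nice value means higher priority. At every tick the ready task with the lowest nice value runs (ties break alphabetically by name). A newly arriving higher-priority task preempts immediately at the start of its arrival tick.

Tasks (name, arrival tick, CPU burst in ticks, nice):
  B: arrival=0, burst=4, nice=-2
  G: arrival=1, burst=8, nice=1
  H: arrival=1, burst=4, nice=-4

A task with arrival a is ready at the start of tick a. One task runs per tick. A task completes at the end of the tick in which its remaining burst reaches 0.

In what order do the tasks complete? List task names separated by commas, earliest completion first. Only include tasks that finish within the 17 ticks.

t=0: ready={B} → run B
t=1: ready={B,G,H} → run H
t=2: ready={B,G,H} → run H
t=3: ready={B,G,H} → run H
t=4: ready={B,G,H} → run H
t=5: ready={B,G} → run B
t=6: ready={B,G} → run B
t=7: ready={B,G} → run B
t=8: ready={G} → run G
t=9: ready={G} → run G
t=10: ready={G} → run G
t=11: ready={G} → run G
t=12: ready={G} → run G
t=13: ready={G} → run G
t=14: ready={G} → run G
t=15: ready={G} → run G
t=16: (idle)

completion order = H, B, G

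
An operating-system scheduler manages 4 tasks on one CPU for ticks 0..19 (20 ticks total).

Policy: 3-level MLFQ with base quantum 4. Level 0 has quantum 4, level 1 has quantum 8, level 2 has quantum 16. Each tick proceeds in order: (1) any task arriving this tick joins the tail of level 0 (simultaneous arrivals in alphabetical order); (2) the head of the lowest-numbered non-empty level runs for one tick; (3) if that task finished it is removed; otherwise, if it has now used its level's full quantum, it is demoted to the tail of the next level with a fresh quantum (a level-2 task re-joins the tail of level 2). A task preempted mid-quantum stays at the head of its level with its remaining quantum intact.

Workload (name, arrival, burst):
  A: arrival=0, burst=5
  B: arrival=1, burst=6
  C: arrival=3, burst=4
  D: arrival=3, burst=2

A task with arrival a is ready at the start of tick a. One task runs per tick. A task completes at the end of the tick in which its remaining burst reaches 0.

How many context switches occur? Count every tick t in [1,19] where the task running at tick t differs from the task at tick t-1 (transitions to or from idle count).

context switches = 6

t=0: L0/L1/L2 = A/-/- → run A
t=1: L0/L1/L2 = AB/-/- → run A
t=2: L0/L1/L2 = AB/-/- → run A
t=3: L0/L1/L2 = ABCD/-/- → run A
t=4: L0/L1/L2 = BCD/A/- → run B
t=5: L0/L1/L2 = BCD/A/- → run B
t=6: L0/L1/L2 = BCD/A/- → run B
t=7: L0/L1/L2 = BCD/A/- → run B
t=8: L0/L1/L2 = CD/AB/- → run C
t=9: L0/L1/L2 = CD/AB/- → run C
t=10: L0/L1/L2 = CD/AB/- → run C
t=11: L0/L1/L2 = CD/AB/- → run C
t=12: L0/L1/L2 = D/AB/- → run D
t=13: L0/L1/L2 = D/AB/- → run D
t=14: L0/L1/L2 = -/AB/- → run A
t=15: L0/L1/L2 = -/B/- → run B
t=16: L0/L1/L2 = -/B/- → run B
t=17: (idle)
t=18: (idle)
t=19: (idle)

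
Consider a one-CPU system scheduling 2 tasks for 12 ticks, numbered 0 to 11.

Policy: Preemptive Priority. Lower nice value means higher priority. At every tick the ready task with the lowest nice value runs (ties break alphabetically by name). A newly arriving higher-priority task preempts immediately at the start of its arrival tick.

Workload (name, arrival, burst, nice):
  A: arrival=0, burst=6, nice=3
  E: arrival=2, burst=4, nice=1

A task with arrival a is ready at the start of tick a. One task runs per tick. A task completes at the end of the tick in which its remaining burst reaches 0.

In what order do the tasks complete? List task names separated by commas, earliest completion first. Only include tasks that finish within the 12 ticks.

completion order = E, A

t=0: ready={A} → run A
t=1: ready={A} → run A
t=2: ready={A,E} → run E
t=3: ready={A,E} → run E
t=4: ready={A,E} → run E
t=5: ready={A,E} → run E
t=6: ready={A} → run A
t=7: ready={A} → run A
t=8: ready={A} → run A
t=9: ready={A} → run A
t=10: (idle)
t=11: (idle)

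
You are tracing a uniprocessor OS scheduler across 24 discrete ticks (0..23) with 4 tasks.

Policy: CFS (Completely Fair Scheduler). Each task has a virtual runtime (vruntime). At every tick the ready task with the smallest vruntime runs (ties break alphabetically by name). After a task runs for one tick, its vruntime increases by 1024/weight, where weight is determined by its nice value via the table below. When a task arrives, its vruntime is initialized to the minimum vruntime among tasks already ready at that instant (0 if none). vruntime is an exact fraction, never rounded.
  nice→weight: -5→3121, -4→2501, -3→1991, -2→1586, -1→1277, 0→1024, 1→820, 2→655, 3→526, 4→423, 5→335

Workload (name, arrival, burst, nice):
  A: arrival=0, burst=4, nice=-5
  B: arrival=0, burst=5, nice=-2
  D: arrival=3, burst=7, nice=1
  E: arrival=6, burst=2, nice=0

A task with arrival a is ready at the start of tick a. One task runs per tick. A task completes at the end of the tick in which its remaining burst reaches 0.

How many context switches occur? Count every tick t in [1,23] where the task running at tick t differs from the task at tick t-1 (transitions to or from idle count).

context switches = 13

t=0: vr[A=0 B=0] → run A
t=1: vr[A=1024/3121 B=0] → run B
t=2: vr[A=1024/3121 B=512/793] → run A
t=3: vr[A=2048/3121 B=512/793 D=512/793] → run B
t=4: vr[A=2048/3121 B=1024/793 D=512/793] → run D
t=5: vr[A=2048/3121 B=1024/793 D=307968/162565] → run A
t=6: vr[A=3072/3121 B=1024/793 D=307968/162565 E=3072/3121] → run A
t=7: vr[B=1024/793 D=307968/162565 E=3072/3121] → run E
t=8: vr[B=1024/793 D=307968/162565 E=6193/3121] → run B
t=9: vr[B=1536/793 D=307968/162565 E=6193/3121] → run D
t=10: vr[B=1536/793 D=510976/162565 E=6193/3121] → run B
t=11: vr[B=2048/793 D=510976/162565 E=6193/3121] → run E
t=12: vr[B=2048/793 D=510976/162565] → run B
t=13: vr[D=510976/162565] → run D
t=14: vr[D=713984/162565] → run D
t=15: vr[D=916992/162565] → run D
t=16: vr[D=224000/32513] → run D
t=17: vr[D=1323008/162565] → run D
t=18: (idle)
t=19: (idle)
t=20: (idle)
t=21: (idle)
t=22: (idle)
t=23: (idle)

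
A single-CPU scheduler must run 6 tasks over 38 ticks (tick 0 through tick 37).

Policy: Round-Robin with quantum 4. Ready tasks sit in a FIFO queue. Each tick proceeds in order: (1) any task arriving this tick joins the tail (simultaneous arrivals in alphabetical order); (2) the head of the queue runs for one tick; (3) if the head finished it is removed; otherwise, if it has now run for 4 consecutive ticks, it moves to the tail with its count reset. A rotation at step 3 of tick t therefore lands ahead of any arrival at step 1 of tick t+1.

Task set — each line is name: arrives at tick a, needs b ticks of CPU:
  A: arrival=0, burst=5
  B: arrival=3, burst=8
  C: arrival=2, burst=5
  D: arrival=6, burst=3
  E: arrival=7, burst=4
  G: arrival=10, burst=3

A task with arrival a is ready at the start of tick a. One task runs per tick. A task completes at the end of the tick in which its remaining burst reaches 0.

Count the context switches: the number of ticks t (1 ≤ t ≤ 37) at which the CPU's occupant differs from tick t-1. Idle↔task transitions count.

context switches = 9

t=0: queue=[A] q_used=0 → run A
t=1: queue=[A] q_used=1 → run A
t=2: queue=[A,C] q_used=2 → run A
t=3: queue=[A,C,B] q_used=3 → run A
t=4: queue=[C,B,A] q_used=0 → run C
t=5: queue=[C,B,A] q_used=1 → run C
t=6: queue=[C,B,A,D] q_used=2 → run C
t=7: queue=[C,B,A,D,E] q_used=3 → run C
t=8: queue=[B,A,D,E,C] q_used=0 → run B
t=9: queue=[B,A,D,E,C] q_used=1 → run B
t=10: queue=[B,A,D,E,C,G] q_used=2 → run B
t=11: queue=[B,A,D,E,C,G] q_used=3 → run B
t=12: queue=[A,D,E,C,G,B] q_used=0 → run A
t=13: queue=[D,E,C,G,B] q_used=0 → run D
t=14: queue=[D,E,C,G,B] q_used=1 → run D
t=15: queue=[D,E,C,G,B] q_used=2 → run D
t=16: queue=[E,C,G,B] q_used=0 → run E
t=17: queue=[E,C,G,B] q_used=1 → run E
t=18: queue=[E,C,G,B] q_used=2 → run E
t=19: queue=[E,C,G,B] q_used=3 → run E
t=20: queue=[C,G,B] q_used=0 → run C
t=21: queue=[G,B] q_used=0 → run G
t=22: queue=[G,B] q_used=1 → run G
t=23: queue=[G,B] q_used=2 → run G
t=24: queue=[B] q_used=0 → run B
t=25: queue=[B] q_used=1 → run B
t=26: queue=[B] q_used=2 → run B
t=27: queue=[B] q_used=3 → run B
t=28: (idle)
t=29: (idle)
t=30: (idle)
t=31: (idle)
t=32: (idle)
t=33: (idle)
t=34: (idle)
t=35: (idle)
t=36: (idle)
t=37: (idle)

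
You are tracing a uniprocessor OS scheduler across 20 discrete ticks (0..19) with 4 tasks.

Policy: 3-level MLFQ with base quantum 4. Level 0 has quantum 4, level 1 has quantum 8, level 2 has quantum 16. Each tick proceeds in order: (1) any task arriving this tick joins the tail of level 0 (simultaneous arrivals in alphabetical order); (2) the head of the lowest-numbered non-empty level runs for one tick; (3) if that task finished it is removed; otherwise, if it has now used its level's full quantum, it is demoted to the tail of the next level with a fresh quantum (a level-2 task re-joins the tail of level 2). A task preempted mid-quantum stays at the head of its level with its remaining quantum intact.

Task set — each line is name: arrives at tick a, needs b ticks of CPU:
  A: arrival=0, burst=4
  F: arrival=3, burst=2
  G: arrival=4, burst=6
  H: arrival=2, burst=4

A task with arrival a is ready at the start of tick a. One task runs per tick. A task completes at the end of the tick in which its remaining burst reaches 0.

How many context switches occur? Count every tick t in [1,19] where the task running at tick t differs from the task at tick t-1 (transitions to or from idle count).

context switches = 4

t=0: L0/L1/L2 = A/-/- → run A
t=1: L0/L1/L2 = A/-/- → run A
t=2: L0/L1/L2 = AH/-/- → run A
t=3: L0/L1/L2 = AHF/-/- → run A
t=4: L0/L1/L2 = HFG/-/- → run H
t=5: L0/L1/L2 = HFG/-/- → run H
t=6: L0/L1/L2 = HFG/-/- → run H
t=7: L0/L1/L2 = HFG/-/- → run H
t=8: L0/L1/L2 = FG/-/- → run F
t=9: L0/L1/L2 = FG/-/- → run F
t=10: L0/L1/L2 = G/-/- → run G
t=11: L0/L1/L2 = G/-/- → run G
t=12: L0/L1/L2 = G/-/- → run G
t=13: L0/L1/L2 = G/-/- → run G
t=14: L0/L1/L2 = -/G/- → run G
t=15: L0/L1/L2 = -/G/- → run G
t=16: (idle)
t=17: (idle)
t=18: (idle)
t=19: (idle)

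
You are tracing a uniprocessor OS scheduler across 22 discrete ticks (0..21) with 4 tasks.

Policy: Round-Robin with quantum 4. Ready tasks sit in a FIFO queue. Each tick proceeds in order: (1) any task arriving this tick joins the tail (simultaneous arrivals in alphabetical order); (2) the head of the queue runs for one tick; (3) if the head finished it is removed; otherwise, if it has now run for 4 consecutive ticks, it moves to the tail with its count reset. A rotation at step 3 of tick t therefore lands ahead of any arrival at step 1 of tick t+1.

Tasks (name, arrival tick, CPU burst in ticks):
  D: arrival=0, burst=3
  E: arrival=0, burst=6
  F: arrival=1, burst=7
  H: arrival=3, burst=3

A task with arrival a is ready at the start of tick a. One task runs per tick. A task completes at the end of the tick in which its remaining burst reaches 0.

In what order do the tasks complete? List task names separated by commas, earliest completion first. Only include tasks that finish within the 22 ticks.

completion order = D, H, E, F

t=0: queue=[D,E] q_used=0 → run D
t=1: queue=[D,E,F] q_used=1 → run D
t=2: queue=[D,E,F] q_used=2 → run D
t=3: queue=[E,F,H] q_used=0 → run E
t=4: queue=[E,F,H] q_used=1 → run E
t=5: queue=[E,F,H] q_used=2 → run E
t=6: queue=[E,F,H] q_used=3 → run E
t=7: queue=[F,H,E] q_used=0 → run F
t=8: queue=[F,H,E] q_used=1 → run F
t=9: queue=[F,H,E] q_used=2 → run F
t=10: queue=[F,H,E] q_used=3 → run F
t=11: queue=[H,E,F] q_used=0 → run H
t=12: queue=[H,E,F] q_used=1 → run H
t=13: queue=[H,E,F] q_used=2 → run H
t=14: queue=[E,F] q_used=0 → run E
t=15: queue=[E,F] q_used=1 → run E
t=16: queue=[F] q_used=0 → run F
t=17: queue=[F] q_used=1 → run F
t=18: queue=[F] q_used=2 → run F
t=19: (idle)
t=20: (idle)
t=21: (idle)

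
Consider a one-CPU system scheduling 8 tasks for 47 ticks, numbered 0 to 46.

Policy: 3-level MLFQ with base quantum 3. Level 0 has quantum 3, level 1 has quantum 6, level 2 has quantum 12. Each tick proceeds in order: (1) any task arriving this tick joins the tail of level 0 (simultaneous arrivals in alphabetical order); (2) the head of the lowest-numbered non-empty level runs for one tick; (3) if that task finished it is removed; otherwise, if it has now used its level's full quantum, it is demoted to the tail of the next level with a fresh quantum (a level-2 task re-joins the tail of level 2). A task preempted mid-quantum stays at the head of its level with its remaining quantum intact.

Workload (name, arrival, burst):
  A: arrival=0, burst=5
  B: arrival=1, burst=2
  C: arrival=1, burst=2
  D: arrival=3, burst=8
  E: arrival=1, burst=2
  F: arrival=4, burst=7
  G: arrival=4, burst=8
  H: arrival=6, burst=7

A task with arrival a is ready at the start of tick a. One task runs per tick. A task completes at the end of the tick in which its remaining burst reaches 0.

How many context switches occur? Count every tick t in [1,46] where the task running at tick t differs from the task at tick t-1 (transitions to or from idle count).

context switches = 13

t=0: L0/L1/L2 = A/-/- → run A
t=1: L0/L1/L2 = ABCE/-/- → run A
t=2: L0/L1/L2 = ABCE/-/- → run A
t=3: L0/L1/L2 = BCED/A/- → run B
t=4: L0/L1/L2 = BCEDFG/A/- → run B
t=5: L0/L1/L2 = CEDFG/A/- → run C
t=6: L0/L1/L2 = CEDFGH/A/- → run C
t=7: L0/L1/L2 = EDFGH/A/- → run E
t=8: L0/L1/L2 = EDFGH/A/- → run E
t=9: L0/L1/L2 = DFGH/A/- → run D
t=10: L0/L1/L2 = DFGH/A/- → run D
t=11: L0/L1/L2 = DFGH/A/- → run D
t=12: L0/L1/L2 = FGH/AD/- → run F
t=13: L0/L1/L2 = FGH/AD/- → run F
t=14: L0/L1/L2 = FGH/AD/- → run F
t=15: L0/L1/L2 = GH/ADF/- → run G
t=16: L0/L1/L2 = GH/ADF/- → run G
t=17: L0/L1/L2 = GH/ADF/- → run G
t=18: L0/L1/L2 = H/ADFG/- → run H
t=19: L0/L1/L2 = H/ADFG/- → run H
t=20: L0/L1/L2 = H/ADFG/- → run H
t=21: L0/L1/L2 = -/ADFGH/- → run A
t=22: L0/L1/L2 = -/ADFGH/- → run A
t=23: L0/L1/L2 = -/DFGH/- → run D
t=24: L0/L1/L2 = -/DFGH/- → run D
t=25: L0/L1/L2 = -/DFGH/- → run D
t=26: L0/L1/L2 = -/DFGH/- → run D
t=27: L0/L1/L2 = -/DFGH/- → run D
t=28: L0/L1/L2 = -/FGH/- → run F
t=29: L0/L1/L2 = -/FGH/- → run F
t=30: L0/L1/L2 = -/FGH/- → run F
t=31: L0/L1/L2 = -/FGH/- → run F
t=32: L0/L1/L2 = -/GH/- → run G
t=33: L0/L1/L2 = -/GH/- → run G
t=34: L0/L1/L2 = -/GH/- → run G
t=35: L0/L1/L2 = -/GH/- → run G
t=36: L0/L1/L2 = -/GH/- → run G
t=37: L0/L1/L2 = -/H/- → run H
t=38: L0/L1/L2 = -/H/- → run H
t=39: L0/L1/L2 = -/H/- → run H
t=40: L0/L1/L2 = -/H/- → run H
t=41: (idle)
t=42: (idle)
t=43: (idle)
t=44: (idle)
t=45: (idle)
t=46: (idle)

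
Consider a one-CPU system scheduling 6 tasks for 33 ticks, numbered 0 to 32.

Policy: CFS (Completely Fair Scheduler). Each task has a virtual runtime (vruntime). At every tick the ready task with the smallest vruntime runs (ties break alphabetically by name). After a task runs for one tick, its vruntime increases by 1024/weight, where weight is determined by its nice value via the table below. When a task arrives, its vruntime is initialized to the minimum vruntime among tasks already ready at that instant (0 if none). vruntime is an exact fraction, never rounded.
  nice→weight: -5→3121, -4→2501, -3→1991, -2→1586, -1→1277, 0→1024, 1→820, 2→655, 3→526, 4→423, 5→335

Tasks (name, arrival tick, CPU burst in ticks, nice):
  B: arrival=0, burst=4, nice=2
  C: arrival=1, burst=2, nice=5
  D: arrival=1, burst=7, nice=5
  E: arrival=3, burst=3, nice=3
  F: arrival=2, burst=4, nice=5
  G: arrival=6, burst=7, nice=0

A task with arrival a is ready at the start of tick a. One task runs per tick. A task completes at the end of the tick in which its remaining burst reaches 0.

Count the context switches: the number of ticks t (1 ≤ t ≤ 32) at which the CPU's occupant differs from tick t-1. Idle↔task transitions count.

t=0: vr[B=0] → run B
t=1: vr[B=1024/655 C=1024/655 D=1024/655] → run B
t=2: vr[B=2048/655 C=1024/655 D=1024/655 F=1024/655] → run C
t=3: vr[B=2048/655 C=202752/43885 D=1024/655 E=1024/655 F=1024/655] → run D
t=4: vr[B=2048/655 C=202752/43885 D=202752/43885 E=1024/655 F=1024/655] → run E
t=5: vr[B=2048/655 C=202752/43885 D=202752/43885 E=604672/172265 F=1024/655] → run F
t=6: vr[B=2048/655 C=202752/43885 D=202752/43885 E=604672/172265 F=202752/43885 G=2048/655] → run B
t=7: vr[B=3072/655 C=202752/43885 D=202752/43885 E=604672/172265 F=202752/43885 G=2048/655] → run G
t=8: vr[B=3072/655 C=202752/43885 D=202752/43885 E=604672/172265 F=202752/43885 G=2703/655] → run E
t=9: vr[B=3072/655 C=202752/43885 D=202752/43885 E=940032/172265 F=202752/43885 G=2703/655] → run G
t=10: vr[B=3072/655 C=202752/43885 D=202752/43885 E=940032/172265 F=202752/43885 G=3358/655] → run C
t=11: vr[B=3072/655 D=202752/43885 E=940032/172265 F=202752/43885 G=3358/655] → run D
t=12: vr[B=3072/655 D=336896/43885 E=940032/172265 F=202752/43885 G=3358/655] → run F
t=13: vr[B=3072/655 D=336896/43885 E=940032/172265 F=336896/43885 G=3358/655] → run B
t=14: vr[D=336896/43885 E=940032/172265 F=336896/43885 G=3358/655] → run G
t=15: vr[D=336896/43885 E=940032/172265 F=336896/43885 G=4013/655] → run E
t=16: vr[D=336896/43885 F=336896/43885 G=4013/655] → run G
t=17: vr[D=336896/43885 F=336896/43885 G=4668/655] → run G
t=18: vr[D=336896/43885 F=336896/43885 G=5323/655] → run D
t=19: vr[D=94208/8777 F=336896/43885 G=5323/655] → run F
t=20: vr[D=94208/8777 F=94208/8777 G=5323/655] → run G
t=21: vr[D=94208/8777 F=94208/8777 G=5978/655] → run G
t=22: vr[D=94208/8777 F=94208/8777] → run D
t=23: vr[D=605184/43885 F=94208/8777] → run F
t=24: vr[D=605184/43885] → run D
t=25: vr[D=739328/43885] → run D
t=26: vr[D=873472/43885] → run D
t=27: (idle)
t=28: (idle)
t=29: (idle)
t=30: (idle)
t=31: (idle)
t=32: (idle)

context switches = 22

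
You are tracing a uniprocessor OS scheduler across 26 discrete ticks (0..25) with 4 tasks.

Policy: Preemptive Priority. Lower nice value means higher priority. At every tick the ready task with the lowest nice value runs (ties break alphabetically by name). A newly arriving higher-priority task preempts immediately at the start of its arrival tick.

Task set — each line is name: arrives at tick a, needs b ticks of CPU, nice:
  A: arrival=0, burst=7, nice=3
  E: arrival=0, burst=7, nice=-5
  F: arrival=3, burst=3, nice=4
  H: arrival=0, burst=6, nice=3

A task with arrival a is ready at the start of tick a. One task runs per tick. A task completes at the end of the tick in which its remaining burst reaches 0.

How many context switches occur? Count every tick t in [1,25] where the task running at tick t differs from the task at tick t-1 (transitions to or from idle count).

context switches = 4

t=0: ready={A,E,H} → run E
t=1: ready={A,E,H} → run E
t=2: ready={A,E,H} → run E
t=3: ready={A,E,F,H} → run E
t=4: ready={A,E,F,H} → run E
t=5: ready={A,E,F,H} → run E
t=6: ready={A,E,F,H} → run E
t=7: ready={A,F,H} → run A
t=8: ready={A,F,H} → run A
t=9: ready={A,F,H} → run A
t=10: ready={A,F,H} → run A
t=11: ready={A,F,H} → run A
t=12: ready={A,F,H} → run A
t=13: ready={A,F,H} → run A
t=14: ready={F,H} → run H
t=15: ready={F,H} → run H
t=16: ready={F,H} → run H
t=17: ready={F,H} → run H
t=18: ready={F,H} → run H
t=19: ready={F,H} → run H
t=20: ready={F} → run F
t=21: ready={F} → run F
t=22: ready={F} → run F
t=23: (idle)
t=24: (idle)
t=25: (idle)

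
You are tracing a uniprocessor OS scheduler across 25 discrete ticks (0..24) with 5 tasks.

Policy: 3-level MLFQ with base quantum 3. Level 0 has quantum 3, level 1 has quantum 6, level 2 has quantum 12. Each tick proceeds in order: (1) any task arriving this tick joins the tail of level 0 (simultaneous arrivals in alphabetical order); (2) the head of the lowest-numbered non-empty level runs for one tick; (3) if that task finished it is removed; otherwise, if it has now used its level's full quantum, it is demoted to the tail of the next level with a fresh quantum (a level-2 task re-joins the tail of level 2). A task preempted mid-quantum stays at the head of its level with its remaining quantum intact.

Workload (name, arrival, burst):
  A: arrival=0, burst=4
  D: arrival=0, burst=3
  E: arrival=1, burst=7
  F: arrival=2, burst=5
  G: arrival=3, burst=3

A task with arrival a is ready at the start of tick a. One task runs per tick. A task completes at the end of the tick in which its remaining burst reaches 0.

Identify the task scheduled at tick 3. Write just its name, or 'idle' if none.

running at tick 3 = D

t=0: L0/L1/L2 = AD/-/- → run A
t=1: L0/L1/L2 = ADE/-/- → run A
t=2: L0/L1/L2 = ADEF/-/- → run A
t=3: L0/L1/L2 = DEFG/A/- → run D
t=4: L0/L1/L2 = DEFG/A/- → run D
t=5: L0/L1/L2 = DEFG/A/- → run D
t=6: L0/L1/L2 = EFG/A/- → run E
t=7: L0/L1/L2 = EFG/A/- → run E
t=8: L0/L1/L2 = EFG/A/- → run E
t=9: L0/L1/L2 = FG/AE/- → run F
t=10: L0/L1/L2 = FG/AE/- → run F
t=11: L0/L1/L2 = FG/AE/- → run F
t=12: L0/L1/L2 = G/AEF/- → run G
t=13: L0/L1/L2 = G/AEF/- → run G
t=14: L0/L1/L2 = G/AEF/- → run G
t=15: L0/L1/L2 = -/AEF/- → run A
t=16: L0/L1/L2 = -/EF/- → run E
t=17: L0/L1/L2 = -/EF/- → run E
t=18: L0/L1/L2 = -/EF/- → run E
t=19: L0/L1/L2 = -/EF/- → run E
t=20: L0/L1/L2 = -/F/- → run F
t=21: L0/L1/L2 = -/F/- → run F
t=22: (idle)
t=23: (idle)
t=24: (idle)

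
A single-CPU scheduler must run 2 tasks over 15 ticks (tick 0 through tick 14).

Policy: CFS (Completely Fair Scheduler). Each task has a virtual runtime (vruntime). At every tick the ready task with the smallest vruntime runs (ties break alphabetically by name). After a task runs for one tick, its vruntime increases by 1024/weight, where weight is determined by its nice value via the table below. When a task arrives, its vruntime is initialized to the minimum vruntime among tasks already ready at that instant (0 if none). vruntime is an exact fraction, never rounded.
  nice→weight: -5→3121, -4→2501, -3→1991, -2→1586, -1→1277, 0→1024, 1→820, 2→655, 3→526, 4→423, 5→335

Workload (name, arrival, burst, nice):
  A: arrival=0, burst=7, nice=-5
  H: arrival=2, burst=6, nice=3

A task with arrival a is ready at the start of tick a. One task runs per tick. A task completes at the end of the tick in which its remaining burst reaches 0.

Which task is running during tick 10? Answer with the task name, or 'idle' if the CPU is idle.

t=0: vr[A=0] → run A
t=1: vr[A=1024/3121] → run A
t=2: vr[A=2048/3121 H=2048/3121] → run A
t=3: vr[A=3072/3121 H=2048/3121] → run H
t=4: vr[A=3072/3121 H=2136576/820823] → run A
t=5: vr[A=4096/3121 H=2136576/820823] → run A
t=6: vr[A=5120/3121 H=2136576/820823] → run A
t=7: vr[A=6144/3121 H=2136576/820823] → run A
t=8: vr[H=2136576/820823] → run H
t=9: vr[H=3734528/820823] → run H
t=10: vr[H=5332480/820823] → run H
t=11: vr[H=6930432/820823] → run H
t=12: vr[H=8528384/820823] → run H
t=13: (idle)
t=14: (idle)

running at tick 10 = H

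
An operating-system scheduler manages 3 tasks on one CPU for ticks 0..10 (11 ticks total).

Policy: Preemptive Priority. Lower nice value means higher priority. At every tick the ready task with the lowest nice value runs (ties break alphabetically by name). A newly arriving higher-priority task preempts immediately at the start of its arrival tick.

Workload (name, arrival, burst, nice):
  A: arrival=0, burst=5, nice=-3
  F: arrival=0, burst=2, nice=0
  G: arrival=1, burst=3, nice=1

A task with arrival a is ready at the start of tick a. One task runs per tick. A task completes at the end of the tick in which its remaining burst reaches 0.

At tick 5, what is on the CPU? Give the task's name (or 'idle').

t=0: ready={A,F} → run A
t=1: ready={A,F,G} → run A
t=2: ready={A,F,G} → run A
t=3: ready={A,F,G} → run A
t=4: ready={A,F,G} → run A
t=5: ready={F,G} → run F
t=6: ready={F,G} → run F
t=7: ready={G} → run G
t=8: ready={G} → run G
t=9: ready={G} → run G
t=10: (idle)

running at tick 5 = F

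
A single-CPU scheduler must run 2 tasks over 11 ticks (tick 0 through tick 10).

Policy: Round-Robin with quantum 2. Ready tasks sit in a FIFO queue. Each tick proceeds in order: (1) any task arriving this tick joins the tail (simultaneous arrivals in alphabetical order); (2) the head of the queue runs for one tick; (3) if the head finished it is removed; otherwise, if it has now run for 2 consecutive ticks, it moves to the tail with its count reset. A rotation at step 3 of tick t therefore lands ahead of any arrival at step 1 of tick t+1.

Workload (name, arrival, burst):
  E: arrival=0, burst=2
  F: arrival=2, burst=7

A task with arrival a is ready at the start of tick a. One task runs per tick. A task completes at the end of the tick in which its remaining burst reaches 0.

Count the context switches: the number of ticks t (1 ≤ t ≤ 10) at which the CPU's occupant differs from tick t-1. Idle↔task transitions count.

t=0: queue=[E] q_used=0 → run E
t=1: queue=[E] q_used=1 → run E
t=2: queue=[F] q_used=0 → run F
t=3: queue=[F] q_used=1 → run F
t=4: queue=[F] q_used=0 → run F
t=5: queue=[F] q_used=1 → run F
t=6: queue=[F] q_used=0 → run F
t=7: queue=[F] q_used=1 → run F
t=8: queue=[F] q_used=0 → run F
t=9: (idle)
t=10: (idle)

context switches = 2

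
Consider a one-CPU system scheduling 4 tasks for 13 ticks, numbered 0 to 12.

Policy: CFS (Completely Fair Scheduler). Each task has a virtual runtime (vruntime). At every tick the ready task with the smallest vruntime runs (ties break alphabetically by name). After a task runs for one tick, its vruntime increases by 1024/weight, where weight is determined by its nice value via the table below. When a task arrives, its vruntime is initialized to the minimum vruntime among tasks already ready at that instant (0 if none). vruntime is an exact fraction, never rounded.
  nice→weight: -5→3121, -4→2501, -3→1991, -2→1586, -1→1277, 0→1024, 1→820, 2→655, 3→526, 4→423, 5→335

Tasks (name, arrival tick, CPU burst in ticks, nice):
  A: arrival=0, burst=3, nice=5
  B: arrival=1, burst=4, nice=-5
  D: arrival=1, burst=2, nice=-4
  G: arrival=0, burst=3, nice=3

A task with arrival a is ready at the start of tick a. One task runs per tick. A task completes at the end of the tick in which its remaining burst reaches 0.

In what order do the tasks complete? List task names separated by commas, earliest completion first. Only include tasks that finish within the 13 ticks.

t=0: vr[A=0 G=0] → run A
t=1: vr[A=1024/335 B=0 D=0 G=0] → run B
t=2: vr[A=1024/335 B=1024/3121 D=0 G=0] → run D
t=3: vr[A=1024/335 B=1024/3121 D=1024/2501 G=0] → run G
t=4: vr[A=1024/335 B=1024/3121 D=1024/2501 G=512/263] → run B
t=5: vr[A=1024/335 B=2048/3121 D=1024/2501 G=512/263] → run D
t=6: vr[A=1024/335 B=2048/3121 G=512/263] → run B
t=7: vr[A=1024/335 B=3072/3121 G=512/263] → run B
t=8: vr[A=1024/335 G=512/263] → run G
t=9: vr[A=1024/335 G=1024/263] → run A
t=10: vr[A=2048/335 G=1024/263] → run G
t=11: vr[A=2048/335] → run A
t=12: (idle)

completion order = D, B, G, A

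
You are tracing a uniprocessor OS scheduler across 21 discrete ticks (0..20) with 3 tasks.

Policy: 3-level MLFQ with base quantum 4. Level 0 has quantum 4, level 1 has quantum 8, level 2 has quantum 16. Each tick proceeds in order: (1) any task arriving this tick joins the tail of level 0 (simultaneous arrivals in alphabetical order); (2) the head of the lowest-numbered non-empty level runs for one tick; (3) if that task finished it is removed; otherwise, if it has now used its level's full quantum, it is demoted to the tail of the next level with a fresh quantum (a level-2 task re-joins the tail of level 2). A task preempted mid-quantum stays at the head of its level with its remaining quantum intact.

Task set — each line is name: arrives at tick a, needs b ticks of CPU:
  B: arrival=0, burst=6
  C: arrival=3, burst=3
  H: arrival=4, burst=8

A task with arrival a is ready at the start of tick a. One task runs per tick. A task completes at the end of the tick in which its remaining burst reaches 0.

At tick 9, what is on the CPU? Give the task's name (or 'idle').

running at tick 9 = H

t=0: L0/L1/L2 = B/-/- → run B
t=1: L0/L1/L2 = B/-/- → run B
t=2: L0/L1/L2 = B/-/- → run B
t=3: L0/L1/L2 = BC/-/- → run B
t=4: L0/L1/L2 = CH/B/- → run C
t=5: L0/L1/L2 = CH/B/- → run C
t=6: L0/L1/L2 = CH/B/- → run C
t=7: L0/L1/L2 = H/B/- → run H
t=8: L0/L1/L2 = H/B/- → run H
t=9: L0/L1/L2 = H/B/- → run H
t=10: L0/L1/L2 = H/B/- → run H
t=11: L0/L1/L2 = -/BH/- → run B
t=12: L0/L1/L2 = -/BH/- → run B
t=13: L0/L1/L2 = -/H/- → run H
t=14: L0/L1/L2 = -/H/- → run H
t=15: L0/L1/L2 = -/H/- → run H
t=16: L0/L1/L2 = -/H/- → run H
t=17: (idle)
t=18: (idle)
t=19: (idle)
t=20: (idle)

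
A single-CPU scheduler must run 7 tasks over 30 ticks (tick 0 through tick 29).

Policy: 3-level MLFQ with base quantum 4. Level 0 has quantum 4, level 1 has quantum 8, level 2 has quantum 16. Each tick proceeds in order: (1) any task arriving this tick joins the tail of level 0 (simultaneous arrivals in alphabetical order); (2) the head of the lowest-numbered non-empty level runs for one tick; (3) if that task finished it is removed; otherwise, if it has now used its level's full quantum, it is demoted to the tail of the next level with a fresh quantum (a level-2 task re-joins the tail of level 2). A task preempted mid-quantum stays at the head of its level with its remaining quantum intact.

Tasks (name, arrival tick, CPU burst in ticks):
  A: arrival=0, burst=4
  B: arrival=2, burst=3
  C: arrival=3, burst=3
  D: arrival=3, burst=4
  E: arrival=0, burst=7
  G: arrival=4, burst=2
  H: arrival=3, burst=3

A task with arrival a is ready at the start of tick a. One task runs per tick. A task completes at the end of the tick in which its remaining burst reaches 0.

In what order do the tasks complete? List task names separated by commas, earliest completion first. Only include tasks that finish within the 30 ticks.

completion order = A, B, C, D, H, G, E

t=0: L0/L1/L2 = AE/-/- → run A
t=1: L0/L1/L2 = AE/-/- → run A
t=2: L0/L1/L2 = AEB/-/- → run A
t=3: L0/L1/L2 = AEBCDH/-/- → run A
t=4: L0/L1/L2 = EBCDHG/-/- → run E
t=5: L0/L1/L2 = EBCDHG/-/- → run E
t=6: L0/L1/L2 = EBCDHG/-/- → run E
t=7: L0/L1/L2 = EBCDHG/-/- → run E
t=8: L0/L1/L2 = BCDHG/E/- → run B
t=9: L0/L1/L2 = BCDHG/E/- → run B
t=10: L0/L1/L2 = BCDHG/E/- → run B
t=11: L0/L1/L2 = CDHG/E/- → run C
t=12: L0/L1/L2 = CDHG/E/- → run C
t=13: L0/L1/L2 = CDHG/E/- → run C
t=14: L0/L1/L2 = DHG/E/- → run D
t=15: L0/L1/L2 = DHG/E/- → run D
t=16: L0/L1/L2 = DHG/E/- → run D
t=17: L0/L1/L2 = DHG/E/- → run D
t=18: L0/L1/L2 = HG/E/- → run H
t=19: L0/L1/L2 = HG/E/- → run H
t=20: L0/L1/L2 = HG/E/- → run H
t=21: L0/L1/L2 = G/E/- → run G
t=22: L0/L1/L2 = G/E/- → run G
t=23: L0/L1/L2 = -/E/- → run E
t=24: L0/L1/L2 = -/E/- → run E
t=25: L0/L1/L2 = -/E/- → run E
t=26: (idle)
t=27: (idle)
t=28: (idle)
t=29: (idle)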